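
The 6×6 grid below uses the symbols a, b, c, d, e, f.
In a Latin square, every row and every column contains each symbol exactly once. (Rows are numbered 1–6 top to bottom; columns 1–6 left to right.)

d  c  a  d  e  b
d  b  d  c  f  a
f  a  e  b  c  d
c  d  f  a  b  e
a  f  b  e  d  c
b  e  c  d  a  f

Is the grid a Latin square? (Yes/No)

Row 1 contains d twice (at columns 1 and 4); row 2 is also not a permutation.

No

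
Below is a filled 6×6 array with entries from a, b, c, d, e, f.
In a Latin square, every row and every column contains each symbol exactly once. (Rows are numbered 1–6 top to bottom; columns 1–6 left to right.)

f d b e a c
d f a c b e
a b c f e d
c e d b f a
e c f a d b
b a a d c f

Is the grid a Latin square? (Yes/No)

Column 3 contains a twice (at rows 2 and 6), so it is not a permutation.

No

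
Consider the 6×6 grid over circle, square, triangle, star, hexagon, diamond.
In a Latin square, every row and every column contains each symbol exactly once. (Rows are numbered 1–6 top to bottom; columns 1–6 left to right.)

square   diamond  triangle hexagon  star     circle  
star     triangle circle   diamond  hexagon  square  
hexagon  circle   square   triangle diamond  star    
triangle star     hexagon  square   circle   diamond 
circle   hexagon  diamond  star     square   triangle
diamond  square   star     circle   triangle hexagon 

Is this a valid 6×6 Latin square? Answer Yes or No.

Each row is a permutation of the 6 symbols, and so is each column.

Yes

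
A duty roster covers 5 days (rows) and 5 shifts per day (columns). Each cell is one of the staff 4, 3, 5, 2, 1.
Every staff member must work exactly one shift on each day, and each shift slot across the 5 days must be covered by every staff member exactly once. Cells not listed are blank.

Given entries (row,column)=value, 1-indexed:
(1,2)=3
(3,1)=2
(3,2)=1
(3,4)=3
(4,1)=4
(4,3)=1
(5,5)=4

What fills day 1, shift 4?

Day 3, shift 5: day 3 has {3, 2, 1} and shift 5 has {4}, leaving only 5.
Day 3, shift 3: day 3 has {3, 5, 2, 1} and shift 3 has {1}, leaving only 4.
Day 1, shift 4 is narrowed to {4, 5, 2, 1}.
If it were 5, then day 1, shift 5 would be left with no valid symbol.
If it were 2, then day 1, shift 5 would be left with no valid symbol.
If it were 1, then day 1, shift 5 would be left with no valid symbol.
So day 1, shift 4 must be 4.

4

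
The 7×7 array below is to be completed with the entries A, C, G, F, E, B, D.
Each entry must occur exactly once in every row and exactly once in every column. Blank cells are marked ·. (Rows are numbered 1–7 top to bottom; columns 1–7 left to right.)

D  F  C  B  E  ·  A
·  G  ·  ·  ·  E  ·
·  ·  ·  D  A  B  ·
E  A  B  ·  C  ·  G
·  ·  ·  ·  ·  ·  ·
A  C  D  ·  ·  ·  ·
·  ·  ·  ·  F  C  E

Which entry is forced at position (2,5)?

Row 1, column 6: row 1 has {A, C, F, E, B, D} and column 6 has {C, E, B}, leaving only G.
Row 3, column 2: row 3 has {A, B, D} and column 2 has {A, C, G, F}, leaving only E.
Row 4, column 4: row 4 has {A, C, G, E, B} and column 4 has {B, D}, leaving only F.
Row 4, column 6: row 4 has {A, C, G, F, E, B} and column 6 has {C, G, E, B}, leaving only D.
Row 6, column 6: row 6 has {A, C, D} and column 6 has {C, G, E, B, D}, leaving only F.
Row 5, column 6: row 5 has {} and column 6 has {C, G, F, E, B, D}, leaving only A.
Row 6, column 7: row 6 has {A, C, F, D} and column 7 has {A, G, E}, leaving only B.
Row 6, column 5: row 6 has {A, C, F, B, D} and column 5 has {A, C, F, E}, leaving only G.
Row 6, column 4: row 6 has {A, C, G, F, B, D} and column 4 has {F, B, D}, leaving only E.
Row 2, column 5 is narrowed to {B, D}.
If it were D, then row 7, column 4 would be left with no valid symbol.
So row 2, column 5 must be B.

B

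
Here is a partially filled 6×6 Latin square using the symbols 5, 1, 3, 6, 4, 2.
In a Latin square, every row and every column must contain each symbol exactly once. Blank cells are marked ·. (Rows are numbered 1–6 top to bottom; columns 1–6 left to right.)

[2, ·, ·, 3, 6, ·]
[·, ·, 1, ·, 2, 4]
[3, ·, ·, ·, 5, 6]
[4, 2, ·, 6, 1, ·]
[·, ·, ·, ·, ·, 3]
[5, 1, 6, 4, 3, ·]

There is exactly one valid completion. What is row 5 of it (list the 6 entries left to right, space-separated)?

Row 5, column 5: row 5 has {3} and column 5 has {5, 1, 3, 6, 2}, leaving only 4.
Row 2, column 1: row 2 has {1, 4, 2} and column 1 has {5, 3, 4, 2}, leaving only 6.
Row 5, column 1: row 5 has {3, 4} and column 1 has {5, 3, 6, 4, 2}, leaving only 1.
Row 2, column 4: row 2 has {1, 6, 4, 2} and column 4 has {3, 6, 4}, leaving only 5.
Row 5, column 4: row 5 has {1, 3, 4} and column 4 has {5, 3, 6, 4}, leaving only 2.
Row 5, column 3: row 5 has {1, 3, 4, 2} and column 3 has {1, 6}, leaving only 5.
Row 5, column 2: row 5 has {5, 1, 3, 4, 2} and column 2 has {1, 2}, leaving only 6.
So row 5 reads: 1 6 5 2 4 3.

1 6 5 2 4 3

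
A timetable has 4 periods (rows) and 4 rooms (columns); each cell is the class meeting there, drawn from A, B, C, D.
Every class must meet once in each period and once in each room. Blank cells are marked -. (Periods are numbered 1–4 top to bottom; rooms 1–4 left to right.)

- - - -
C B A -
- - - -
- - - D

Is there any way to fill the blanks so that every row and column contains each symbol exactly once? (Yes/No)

Period 2, room 4: period 2 together with room 4 already contain {A, B, C, D} — every symbol — so nothing can go there. The grid has no valid completion.

No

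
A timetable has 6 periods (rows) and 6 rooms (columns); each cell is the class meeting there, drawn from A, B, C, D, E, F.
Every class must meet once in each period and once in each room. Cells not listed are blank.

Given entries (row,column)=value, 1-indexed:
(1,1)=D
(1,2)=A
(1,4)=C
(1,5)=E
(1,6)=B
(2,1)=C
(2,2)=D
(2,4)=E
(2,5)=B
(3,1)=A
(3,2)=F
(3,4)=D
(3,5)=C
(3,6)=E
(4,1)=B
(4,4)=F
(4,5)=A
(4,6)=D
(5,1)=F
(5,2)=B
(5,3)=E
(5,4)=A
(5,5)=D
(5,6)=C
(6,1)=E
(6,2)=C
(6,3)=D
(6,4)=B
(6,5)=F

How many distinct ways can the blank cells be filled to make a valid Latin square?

Period 1, room 3: eliminating its period and room leaves {F}.
Period 2, room 3: eliminating its period and room leaves {A, F}.
Period 2, room 6: eliminating its period and room leaves {A, F}.
Period 3, room 3: eliminating its period and room leaves {B}.
Period 4, room 2: eliminating its period and room leaves {E}.
Period 4, room 3: eliminating its period and room leaves {C}.
Period 6, room 6: eliminating its period and room leaves {A}.
Only one assignment across all blanks avoids any period or room repeat, giving 1 completion.

1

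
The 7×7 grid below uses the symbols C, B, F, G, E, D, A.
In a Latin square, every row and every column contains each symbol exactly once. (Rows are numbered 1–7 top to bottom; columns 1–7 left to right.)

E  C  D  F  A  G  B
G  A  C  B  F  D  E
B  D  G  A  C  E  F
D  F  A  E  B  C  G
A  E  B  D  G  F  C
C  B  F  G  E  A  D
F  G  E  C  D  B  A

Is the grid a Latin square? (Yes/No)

Yes

Each row is a permutation of the 7 symbols, and so is each column.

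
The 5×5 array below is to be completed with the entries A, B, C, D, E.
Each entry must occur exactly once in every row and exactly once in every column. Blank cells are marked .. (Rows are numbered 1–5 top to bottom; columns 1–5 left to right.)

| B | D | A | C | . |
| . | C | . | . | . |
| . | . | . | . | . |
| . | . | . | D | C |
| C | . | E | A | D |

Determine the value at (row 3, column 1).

D

Row 1, column 5: row 1 has {A, B, C, D} and column 5 has {C, D}, leaving only E.
Row 4, column 3: row 4 has {C, D} and column 3 has {A, E}, leaving only B.
Row 2, column 3: row 2 has {C} and column 3 has {A, B, E}, leaving only D.
Row 3, column 3: row 3 has {} and column 3 has {A, B, D, E}, leaving only C.
Row 5, column 2: row 5 has {A, C, D, E} and column 2 has {C, D}, leaving only B.
Row 3, column 1 is narrowed to {A, D, E}.
If it were A, then row 4, column 1 would be left with no valid symbol.
If it were E, then row 4, column 1 would be left with no valid symbol.
So row 3, column 1 must be D.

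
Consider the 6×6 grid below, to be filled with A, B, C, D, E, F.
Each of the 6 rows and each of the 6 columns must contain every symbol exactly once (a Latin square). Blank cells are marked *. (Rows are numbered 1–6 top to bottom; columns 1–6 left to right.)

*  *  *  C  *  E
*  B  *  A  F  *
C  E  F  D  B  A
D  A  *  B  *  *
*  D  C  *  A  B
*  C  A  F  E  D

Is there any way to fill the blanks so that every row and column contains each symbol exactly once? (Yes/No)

No row or column among the givens repeats a symbol, and propagating forced cells runs into no contradiction.
One valid completion exists (for instance, A F B C D E / E B D A F C / C E F D B A / D A E B C F / F D C E A B / B C A F E D).

Yes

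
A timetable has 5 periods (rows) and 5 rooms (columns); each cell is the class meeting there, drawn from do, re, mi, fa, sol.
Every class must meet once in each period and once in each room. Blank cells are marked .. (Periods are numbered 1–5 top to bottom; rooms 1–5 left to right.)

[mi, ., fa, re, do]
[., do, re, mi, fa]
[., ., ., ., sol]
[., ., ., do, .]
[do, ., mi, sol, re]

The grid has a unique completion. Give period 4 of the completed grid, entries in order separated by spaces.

Period 4, room 3: period 4 has {do} and room 3 has {re, mi, fa}, leaving only sol.
Period 4, room 5: period 4 has {do, sol} and room 5 has {do, re, fa, sol}, leaving only mi.
Period 1, room 2: period 1 has {do, re, mi, fa} and room 2 has {do}, leaving only sol.
Period 2, room 1: period 2 has {do, re, mi, fa} and room 1 has {do, mi}, leaving only sol.
Period 3, room 3: period 3 has {sol} and room 3 has {re, mi, fa, sol}, leaving only do.
Period 3, room 4: period 3 has {do, sol} and room 4 has {do, re, mi, sol}, leaving only fa.
Period 3, room 1: period 3 has {do, fa, sol} and room 1 has {do, mi, sol}, leaving only re.
Period 4, room 1: period 4 has {do, mi, sol} and room 1 has {do, re, mi, sol}, leaving only fa.
Period 4, room 2: period 4 has {do, mi, fa, sol} and room 2 has {do, sol}, leaving only re.
So period 4 reads: fa re sol do mi.

fa re sol do mi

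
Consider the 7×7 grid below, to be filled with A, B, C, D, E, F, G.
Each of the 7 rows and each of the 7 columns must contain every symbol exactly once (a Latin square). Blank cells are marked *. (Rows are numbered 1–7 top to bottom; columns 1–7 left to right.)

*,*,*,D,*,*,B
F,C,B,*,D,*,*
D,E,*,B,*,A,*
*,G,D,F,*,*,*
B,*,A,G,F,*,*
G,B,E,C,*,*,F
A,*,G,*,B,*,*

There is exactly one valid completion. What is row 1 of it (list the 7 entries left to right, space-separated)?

E A C D G F B

Row 5, column 2: row 5 has {A, B, F, G} and column 2 has {B, C, E, G}, leaving only D.
Row 6, column 5: row 6 has {B, C, E, F, G} and column 5 has {B, D, F}, leaving only A.
Row 6, column 6: row 6 has {A, B, C, E, F, G} and column 6 has {A}, leaving only D.
Row 7, column 2: row 7 has {A, B, G} and column 2 has {B, C, D, E, G}, leaving only F.
Row 1, column 2: row 1 has {B, D} and column 2 has {B, C, D, E, F, G}, leaving only A.
Row 7, column 4: row 7 has {A, B, F, G} and column 4 has {B, C, D, F, G}, leaving only E.
Row 2, column 4: row 2 has {B, C, D, F} and column 4 has {B, C, D, E, F, G}, leaving only A.
Row 7, column 6: row 7 has {A, B, E, F, G} and column 6 has {A, D}, leaving only C.
Row 5, column 6: row 5 has {A, B, D, F, G} and column 6 has {A, C, D}, leaving only E.
Row 2, column 6: row 2 has {A, B, C, D, F} and column 6 has {A, C, D, E}, leaving only G.
Row 1, column 6: row 1 has {A, B, D} and column 6 has {A, C, D, E, G}, leaving only F.
Row 1, column 3: row 1 has {A, B, D, F} and column 3 has {A, B, D, E, G}, leaving only C.
Row 1, column 1: row 1 has {A, B, C, D, F} and column 1 has {A, B, D, F, G}, leaving only E.
Row 1, column 5: row 1 has {A, B, C, D, E, F} and column 5 has {A, B, D, F}, leaving only G.
So row 1 reads: E A C D G F B.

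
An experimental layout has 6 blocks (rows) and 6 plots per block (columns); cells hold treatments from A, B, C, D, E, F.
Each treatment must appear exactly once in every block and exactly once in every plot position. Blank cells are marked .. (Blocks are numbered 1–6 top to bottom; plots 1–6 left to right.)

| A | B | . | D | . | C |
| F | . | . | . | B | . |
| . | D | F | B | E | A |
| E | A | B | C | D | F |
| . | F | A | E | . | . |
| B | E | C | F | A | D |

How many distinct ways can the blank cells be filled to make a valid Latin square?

Block 1, plot 3: eliminating its block and plot leaves {E}.
Block 1, plot 5: eliminating its block and plot leaves {F}.
Block 2, plot 2: eliminating its block and plot leaves {C}.
Block 2, plot 3: eliminating its block and plot leaves {D, E}.
Block 2, plot 4: eliminating its block and plot leaves {A}.
Block 2, plot 6: eliminating its block and plot leaves {E}.
Block 3, plot 1: eliminating its block and plot leaves {C}.
Block 5, plot 1: eliminating its block and plot leaves {C, D}.
Block 5, plot 5: eliminating its block and plot leaves {C}.
Block 5, plot 6: eliminating its block and plot leaves {B}.
Only one assignment across all blanks avoids any block or plot repeat, giving 1 completion.

1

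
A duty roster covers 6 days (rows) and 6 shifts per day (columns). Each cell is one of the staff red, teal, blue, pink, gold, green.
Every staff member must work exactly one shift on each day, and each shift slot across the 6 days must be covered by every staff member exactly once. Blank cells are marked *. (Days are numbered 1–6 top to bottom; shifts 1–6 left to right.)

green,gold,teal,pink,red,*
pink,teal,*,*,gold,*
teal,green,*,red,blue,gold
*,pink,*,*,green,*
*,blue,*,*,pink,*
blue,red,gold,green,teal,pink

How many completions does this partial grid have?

Day 1, shift 6: eliminating its day and shift leaves {blue}.
Day 2, shift 3: eliminating its day and shift leaves {red, blue, green}.
Day 2, shift 4: eliminating its day and shift leaves {blue}.
Day 2, shift 6: eliminating its day and shift leaves {red, blue, green}.
Day 3, shift 3: eliminating its day and shift leaves {pink}.
Day 4, shift 1: eliminating its day and shift leaves {red, gold}.
Day 4, shift 3: eliminating its day and shift leaves {red, blue}.
Day 4, shift 4: eliminating its day and shift leaves {teal, blue, gold}.
Day 4, shift 6: eliminating its day and shift leaves {red, teal, blue}.
Day 5, shift 1: eliminating its day and shift leaves {red, gold}.
Day 5, shift 3: eliminating its day and shift leaves {red, green}.
Day 5, shift 4: eliminating its day and shift leaves {teal, gold}.
Day 5, shift 6: eliminating its day and shift leaves {red, teal, green}.
Enumerating the assignments across these blanks that avoid any day or shift repeat gives 3 completions.

3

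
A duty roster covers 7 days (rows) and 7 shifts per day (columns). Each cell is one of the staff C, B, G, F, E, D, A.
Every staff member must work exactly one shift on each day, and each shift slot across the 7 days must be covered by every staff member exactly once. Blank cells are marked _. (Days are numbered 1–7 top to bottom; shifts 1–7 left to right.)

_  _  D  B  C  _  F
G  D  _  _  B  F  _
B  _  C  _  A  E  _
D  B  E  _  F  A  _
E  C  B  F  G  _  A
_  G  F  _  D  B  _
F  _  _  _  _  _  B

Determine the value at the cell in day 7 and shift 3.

G

Day 1, shift 1: day 1 has {C, B, F, D} and shift 1 has {B, G, F, E, D}, leaving only A.
Day 1, shift 2: day 1 has {C, B, F, D, A} and shift 2 has {C, B, G, D}, leaving only E.
Day 1, shift 6: day 1 has {C, B, F, E, D, A} and shift 6 has {B, F, E, A}, leaving only G.
Day 2, shift 3: day 2 has {B, G, F, D} and shift 3 has {C, B, F, E, D}, leaving only A.
Day 7 already has {B, F} and shift 3 already has {C, B, F, E, D, A}, so day 7, shift 3 must be G.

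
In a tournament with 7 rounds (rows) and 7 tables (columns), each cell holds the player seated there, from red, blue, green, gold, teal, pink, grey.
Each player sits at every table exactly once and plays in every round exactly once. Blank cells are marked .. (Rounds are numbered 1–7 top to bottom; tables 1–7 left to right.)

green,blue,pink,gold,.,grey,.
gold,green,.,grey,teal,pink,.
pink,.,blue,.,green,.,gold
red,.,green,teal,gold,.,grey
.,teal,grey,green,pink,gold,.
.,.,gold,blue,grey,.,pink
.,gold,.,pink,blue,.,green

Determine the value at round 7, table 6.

Round 1, table 5: round 1 has {blue, green, gold, pink, grey} and table 5 has {blue, green, gold, teal, pink, grey}, leaving only red.
Round 1, table 7: round 1 has {red, blue, green, gold, pink, grey} and table 7 has {green, gold, pink, grey}, leaving only teal.
Round 2, table 3: round 2 has {green, gold, teal, pink, grey} and table 3 has {blue, green, gold, pink, grey}, leaving only red.
Round 2, table 7: round 2 has {red, green, gold, teal, pink, grey} and table 7 has {green, gold, teal, pink, grey}, leaving only blue.
Round 3, table 4: round 3 has {blue, green, gold, pink} and table 4 has {blue, green, gold, teal, pink, grey}, leaving only red.
Round 3, table 2: round 3 has {red, blue, green, gold, pink} and table 2 has {blue, green, gold, teal}, leaving only grey.
Round 3, table 6: round 3 has {red, blue, green, gold, pink, grey} and table 6 has {gold, pink, grey}, leaving only teal.
Round 7 already has {blue, green, gold, pink} and table 6 already has {gold, teal, pink, grey}, so round 7, table 6 must be red.

red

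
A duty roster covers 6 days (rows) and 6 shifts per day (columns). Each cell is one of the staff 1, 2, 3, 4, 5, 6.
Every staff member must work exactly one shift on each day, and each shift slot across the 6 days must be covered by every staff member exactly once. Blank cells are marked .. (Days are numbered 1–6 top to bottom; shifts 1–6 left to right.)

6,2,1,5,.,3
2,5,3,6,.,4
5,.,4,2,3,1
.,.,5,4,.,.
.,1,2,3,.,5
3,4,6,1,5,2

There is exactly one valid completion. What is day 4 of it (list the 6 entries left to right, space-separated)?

1 3 5 4 2 6

Day 4, shift 1: day 4 has {4, 5} and shift 1 has {2, 3, 5, 6}, leaving only 1.
Day 4, shift 6: day 4 has {1, 4, 5} and shift 6 has {1, 2, 3, 4, 5}, leaving only 6.
Day 4, shift 2: day 4 has {1, 4, 5, 6} and shift 2 has {1, 2, 4, 5}, leaving only 3.
Day 4, shift 5: day 4 has {1, 3, 4, 5, 6} and shift 5 has {3, 5}, leaving only 2.
So day 4 reads: 1 3 5 4 2 6.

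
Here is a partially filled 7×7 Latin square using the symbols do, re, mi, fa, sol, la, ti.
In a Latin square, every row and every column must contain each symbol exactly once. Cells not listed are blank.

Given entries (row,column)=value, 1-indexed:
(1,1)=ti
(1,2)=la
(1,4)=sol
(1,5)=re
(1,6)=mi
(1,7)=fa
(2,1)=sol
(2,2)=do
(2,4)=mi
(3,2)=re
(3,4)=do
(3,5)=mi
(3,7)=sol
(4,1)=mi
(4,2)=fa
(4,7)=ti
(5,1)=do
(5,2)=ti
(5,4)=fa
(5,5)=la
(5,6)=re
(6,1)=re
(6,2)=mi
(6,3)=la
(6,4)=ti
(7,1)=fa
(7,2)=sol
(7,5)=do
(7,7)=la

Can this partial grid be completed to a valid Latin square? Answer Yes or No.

Yes

No row or column among the givens repeats a symbol, and propagating forced cells runs into no contradiction.
One valid completion exists (for instance, ti la do sol re mi fa / sol do fa mi ti la re / la re ti do mi fa sol / mi fa re la sol do ti / do ti sol fa la re mi / re mi la ti fa sol do / fa sol mi re do ti la).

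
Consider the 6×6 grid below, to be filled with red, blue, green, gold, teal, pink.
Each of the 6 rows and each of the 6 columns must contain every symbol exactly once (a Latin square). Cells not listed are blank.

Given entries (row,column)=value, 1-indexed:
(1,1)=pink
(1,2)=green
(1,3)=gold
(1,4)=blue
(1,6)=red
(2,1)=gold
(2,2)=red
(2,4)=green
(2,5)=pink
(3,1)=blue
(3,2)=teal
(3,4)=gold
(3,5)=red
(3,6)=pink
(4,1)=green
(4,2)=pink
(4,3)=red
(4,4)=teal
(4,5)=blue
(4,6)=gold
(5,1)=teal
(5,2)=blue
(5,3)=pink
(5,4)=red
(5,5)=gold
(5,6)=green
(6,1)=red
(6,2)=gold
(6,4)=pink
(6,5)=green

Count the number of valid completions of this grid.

Row 1, column 5: eliminating its row and column leaves {teal}.
Row 2, column 3: eliminating its row and column leaves {blue, teal}.
Row 2, column 6: eliminating its row and column leaves {blue, teal}.
Row 3, column 3: eliminating its row and column leaves {green}.
Row 6, column 3: eliminating its row and column leaves {blue, teal}.
Row 6, column 6: eliminating its row and column leaves {blue, teal}.
Enumerating the assignments across these blanks that avoid any row or column repeat gives 2 completions.

2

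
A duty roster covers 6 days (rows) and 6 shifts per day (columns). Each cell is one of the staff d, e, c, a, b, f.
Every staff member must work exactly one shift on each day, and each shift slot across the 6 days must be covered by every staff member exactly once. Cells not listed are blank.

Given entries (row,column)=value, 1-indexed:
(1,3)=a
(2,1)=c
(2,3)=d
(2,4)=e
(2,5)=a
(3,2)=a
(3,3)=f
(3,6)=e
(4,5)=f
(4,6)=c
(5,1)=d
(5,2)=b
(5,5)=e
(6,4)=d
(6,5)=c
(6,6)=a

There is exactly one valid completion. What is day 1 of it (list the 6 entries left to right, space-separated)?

e c a f b d

Day 2, shift 2: day 2 has {d, e, c, a} and shift 2 has {a, b}, leaving only f.
Day 2, shift 6: day 2 has {d, e, c, a, f} and shift 6 has {e, c, a}, leaving only b.
Day 3, shift 1: day 3 has {e, a, f} and shift 1 has {d, c}, leaving only b.
Day 3, shift 4: day 3 has {e, a, b, f} and shift 4 has {d, e}, leaving only c.
Day 3, shift 5: day 3 has {e, c, a, b, f} and shift 5 has {e, c, a, f}, leaving only d.
Day 1, shift 5: day 1 has {a} and shift 5 has {d, e, c, a, f}, leaving only b.
Day 1, shift 4: day 1 has {a, b} and shift 4 has {d, e, c}, leaving only f.
Day 1, shift 1: day 1 has {a, b, f} and shift 1 has {d, c, b}, leaving only e.
Day 1, shift 6: day 1 has {e, a, b, f} and shift 6 has {e, c, a, b}, leaving only d.
Day 1, shift 2: day 1 has {d, e, a, b, f} and shift 2 has {a, b, f}, leaving only c.
So day 1 reads: e c a f b d.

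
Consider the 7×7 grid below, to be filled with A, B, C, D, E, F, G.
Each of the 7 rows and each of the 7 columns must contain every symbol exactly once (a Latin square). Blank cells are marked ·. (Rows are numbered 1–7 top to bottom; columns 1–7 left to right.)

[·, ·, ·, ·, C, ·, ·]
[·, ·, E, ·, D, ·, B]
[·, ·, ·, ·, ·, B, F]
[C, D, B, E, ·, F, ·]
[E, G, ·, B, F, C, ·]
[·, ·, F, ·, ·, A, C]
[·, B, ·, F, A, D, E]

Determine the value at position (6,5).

B

Row 2, column 6: row 2 has {B, D, E} and column 6 has {A, B, C, D, F}, leaving only G.
Row 1, column 6: row 1 has {C} and column 6 has {A, B, C, D, F, G}, leaving only E.
Row 4, column 5: row 4 has {B, C, D, E, F} and column 5 has {A, C, D, F}, leaving only G.
Row 3, column 5: row 3 has {B, F} and column 5 has {A, C, D, F, G}, leaving only E.
Row 6 already has {A, C, F} and column 5 already has {A, C, D, E, F, G}, so row 6, column 5 must be B.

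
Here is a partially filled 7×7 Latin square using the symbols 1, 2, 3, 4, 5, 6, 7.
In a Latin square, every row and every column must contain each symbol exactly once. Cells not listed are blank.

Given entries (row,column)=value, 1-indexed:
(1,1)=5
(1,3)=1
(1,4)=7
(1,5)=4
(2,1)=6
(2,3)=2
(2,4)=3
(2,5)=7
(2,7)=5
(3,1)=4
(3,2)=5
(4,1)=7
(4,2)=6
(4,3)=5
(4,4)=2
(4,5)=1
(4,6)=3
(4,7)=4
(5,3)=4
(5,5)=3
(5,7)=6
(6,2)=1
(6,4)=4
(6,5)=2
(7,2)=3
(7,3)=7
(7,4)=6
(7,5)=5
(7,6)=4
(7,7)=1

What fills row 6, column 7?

7

Row 1, column 2: row 1 has {1, 4, 5, 7} and column 2 has {1, 3, 5, 6}, leaving only 2.
Row 1, column 6: row 1 has {1, 2, 4, 5, 7} and column 6 has {3, 4}, leaving only 6.
Row 1, column 7: row 1 has {1, 2, 4, 5, 6, 7} and column 7 has {1, 4, 5, 6}, leaving only 3.
Row 6 already has {1, 2, 4} and column 7 already has {1, 3, 4, 5, 6}, so row 6, column 7 must be 7.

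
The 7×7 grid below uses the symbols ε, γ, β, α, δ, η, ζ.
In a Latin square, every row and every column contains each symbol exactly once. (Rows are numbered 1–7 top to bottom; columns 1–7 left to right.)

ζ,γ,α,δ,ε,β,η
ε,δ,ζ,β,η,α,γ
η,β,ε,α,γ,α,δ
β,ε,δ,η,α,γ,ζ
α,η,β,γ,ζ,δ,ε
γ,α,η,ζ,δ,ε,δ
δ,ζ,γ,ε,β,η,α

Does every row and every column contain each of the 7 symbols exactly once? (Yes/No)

No

Row 6 contains δ twice (at columns 5 and 7); row 3 is also not a permutation.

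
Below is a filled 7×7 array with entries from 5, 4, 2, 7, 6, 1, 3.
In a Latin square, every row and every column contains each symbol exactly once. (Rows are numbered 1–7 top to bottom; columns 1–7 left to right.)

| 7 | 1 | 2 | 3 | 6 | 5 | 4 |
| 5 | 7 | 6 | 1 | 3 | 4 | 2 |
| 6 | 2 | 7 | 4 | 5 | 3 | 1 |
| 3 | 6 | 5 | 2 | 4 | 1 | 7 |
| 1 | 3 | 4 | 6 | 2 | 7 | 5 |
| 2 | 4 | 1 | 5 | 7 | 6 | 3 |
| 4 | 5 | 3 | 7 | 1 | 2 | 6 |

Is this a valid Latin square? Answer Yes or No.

Each row is a permutation of the 7 symbols, and so is each column.

Yes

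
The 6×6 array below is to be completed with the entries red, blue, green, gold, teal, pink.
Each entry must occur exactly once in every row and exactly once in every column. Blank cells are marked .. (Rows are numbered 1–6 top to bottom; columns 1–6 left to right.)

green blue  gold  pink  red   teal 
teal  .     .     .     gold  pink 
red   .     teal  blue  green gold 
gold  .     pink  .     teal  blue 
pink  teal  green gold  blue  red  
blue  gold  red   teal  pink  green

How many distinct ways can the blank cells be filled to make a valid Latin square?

2

Row 2, column 2: eliminating its row and column leaves {red, green}.
Row 2, column 3: eliminating its row and column leaves {blue}.
Row 2, column 4: eliminating its row and column leaves {red, green}.
Row 3, column 2: eliminating its row and column leaves {pink}.
Row 4, column 2: eliminating its row and column leaves {red, green}.
Row 4, column 4: eliminating its row and column leaves {red, green}.
Enumerating the assignments across these blanks that avoid any row or column repeat gives 2 completions.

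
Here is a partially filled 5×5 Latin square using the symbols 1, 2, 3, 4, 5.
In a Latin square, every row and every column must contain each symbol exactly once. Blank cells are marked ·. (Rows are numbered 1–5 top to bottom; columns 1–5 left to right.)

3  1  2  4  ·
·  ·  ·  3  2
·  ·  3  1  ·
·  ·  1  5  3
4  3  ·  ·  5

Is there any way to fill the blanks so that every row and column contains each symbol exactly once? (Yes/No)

Row 1, column 5: row 1 together with column 5 already contain {1, 2, 3, 4, 5} — every symbol — so nothing can go there. The grid has no valid completion.

No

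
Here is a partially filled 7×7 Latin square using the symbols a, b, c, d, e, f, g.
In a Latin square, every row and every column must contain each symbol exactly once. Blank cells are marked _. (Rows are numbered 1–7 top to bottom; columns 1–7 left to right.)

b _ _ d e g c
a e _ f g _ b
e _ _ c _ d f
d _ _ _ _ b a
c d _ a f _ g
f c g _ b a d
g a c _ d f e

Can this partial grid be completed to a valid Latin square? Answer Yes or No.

No

Row 1, column 2: row 1 has {b, c, d, e, g} and column 2 has {a, c, d, e}, so it must be f.
Row 1, column 3: row 1 has {b, c, d, e, f, g} and column 3 has {c, g}, so it must be a.
Row 2, column 3: row 2 has {a, b, e, f, g} and column 3 has {a, c, g}, so it must be d.
Row 2, column 6: row 2 has {a, b, d, e, f, g} and column 6 has {a, b, d, f, g}, so it must be c.
Row 3, column 3: row 3 has {c, d, e, f} and column 3 has {a, c, d, g}, so it must be b.
Row 3, column 2: row 3 has {b, c, d, e, f} and column 2 has {a, c, d, e, f}, so it must be g.
Now row 4, column 2: row 4 together with column 2 already contain {a, b, c, d, e, f, g} — every symbol — so nothing can go there. The grid has no valid completion.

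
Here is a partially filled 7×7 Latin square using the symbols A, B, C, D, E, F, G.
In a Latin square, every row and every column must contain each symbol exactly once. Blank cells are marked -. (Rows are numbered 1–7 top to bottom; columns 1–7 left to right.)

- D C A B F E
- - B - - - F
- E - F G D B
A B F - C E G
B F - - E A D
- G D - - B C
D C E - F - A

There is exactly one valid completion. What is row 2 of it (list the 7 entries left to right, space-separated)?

Row 2, column 2: row 2 has {B, F} and column 2 has {B, C, D, E, F, G}, leaving only A.
Row 2, column 5: row 2 has {A, B, F} and column 5 has {B, C, E, F, G}, leaving only D.
Row 1, column 1: row 1 has {A, B, C, D, E, F} and column 1 has {A, B, D}, leaving only G.
Row 3, column 1: row 3 has {B, D, E, F, G} and column 1 has {A, B, D, G}, leaving only C.
Row 2, column 1: row 2 has {A, B, D, F} and column 1 has {A, B, C, D, G}, leaving only E.
Row 3, column 3: row 3 has {B, C, D, E, F, G} and column 3 has {B, C, D, E, F}, leaving only A.
Row 4, column 4: row 4 has {A, B, C, E, F, G} and column 4 has {A, F}, leaving only D.
Row 5, column 3: row 5 has {A, B, D, E, F} and column 3 has {A, B, C, D, E, F}, leaving only G.
Row 5, column 4: row 5 has {A, B, D, E, F, G} and column 4 has {A, D, F}, leaving only C.
Row 2, column 4: row 2 has {A, B, D, E, F} and column 4 has {A, C, D, F}, leaving only G.
Row 2, column 6: row 2 has {A, B, D, E, F, G} and column 6 has {A, B, D, E, F}, leaving only C.
So row 2 reads: E A B G D C F.

E A B G D C F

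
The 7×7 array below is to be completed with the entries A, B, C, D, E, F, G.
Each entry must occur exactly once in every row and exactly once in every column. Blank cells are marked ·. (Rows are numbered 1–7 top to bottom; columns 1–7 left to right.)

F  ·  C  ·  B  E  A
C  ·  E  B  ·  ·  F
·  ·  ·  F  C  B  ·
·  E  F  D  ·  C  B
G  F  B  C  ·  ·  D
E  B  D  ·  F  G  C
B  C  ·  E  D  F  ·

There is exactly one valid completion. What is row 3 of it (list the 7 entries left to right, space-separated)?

Row 1, column 4: row 1 has {A, B, C, E, F} and column 4 has {B, C, D, E, F}, leaving only G.
Row 1, column 2: row 1 has {A, B, C, E, F, G} and column 2 has {B, C, E, F}, leaving only D.
Row 4, column 1: row 4 has {B, C, D, E, F} and column 1 has {B, C, E, F, G}, leaving only A.
Row 3, column 1: row 3 has {B, C, F} and column 1 has {A, B, C, E, F, G}, leaving only D.
Row 4, column 5: row 4 has {A, B, C, D, E, F} and column 5 has {B, C, D, F}, leaving only G.
Row 2, column 5: row 2 has {B, C, E, F} and column 5 has {B, C, D, F, G}, leaving only A.
Row 2, column 2: row 2 has {A, B, C, E, F} and column 2 has {B, C, D, E, F}, leaving only G.
Row 3, column 2: row 3 has {B, C, D, F} and column 2 has {B, C, D, E, F, G}, leaving only A.
Row 3, column 3: row 3 has {A, B, C, D, F} and column 3 has {B, C, D, E, F}, leaving only G.
Row 3, column 7: row 3 has {A, B, C, D, F, G} and column 7 has {A, B, C, D, F}, leaving only E.
So row 3 reads: D A G F C B E.

D A G F C B E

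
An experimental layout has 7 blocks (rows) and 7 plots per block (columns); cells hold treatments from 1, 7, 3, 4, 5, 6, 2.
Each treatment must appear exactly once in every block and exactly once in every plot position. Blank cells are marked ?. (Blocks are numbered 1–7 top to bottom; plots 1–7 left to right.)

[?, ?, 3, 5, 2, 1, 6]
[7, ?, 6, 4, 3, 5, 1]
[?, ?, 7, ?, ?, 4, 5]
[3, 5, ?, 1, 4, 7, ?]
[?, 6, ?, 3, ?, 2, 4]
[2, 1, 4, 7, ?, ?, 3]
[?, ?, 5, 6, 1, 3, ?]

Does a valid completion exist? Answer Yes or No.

Block 1, plot 1: block 1 has {1, 3, 5, 6, 2} and plot 1 has {7, 3, 2}, so it must be 4.
Now block 7, plot 1: block 7 together with plot 1 already contain {1, 7, 3, 4, 5, 6, 2} — every symbol — so nothing can go there. The grid has no valid completion.

No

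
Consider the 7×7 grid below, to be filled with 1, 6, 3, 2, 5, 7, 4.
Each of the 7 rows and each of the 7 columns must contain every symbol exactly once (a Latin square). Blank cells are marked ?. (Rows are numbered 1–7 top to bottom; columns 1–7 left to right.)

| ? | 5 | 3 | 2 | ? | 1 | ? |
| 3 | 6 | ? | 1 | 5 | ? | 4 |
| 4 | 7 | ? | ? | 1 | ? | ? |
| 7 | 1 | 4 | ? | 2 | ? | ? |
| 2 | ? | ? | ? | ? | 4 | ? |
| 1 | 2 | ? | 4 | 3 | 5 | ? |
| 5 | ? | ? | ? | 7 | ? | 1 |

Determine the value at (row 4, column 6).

Row 1, column 1: row 1 has {1, 3, 2, 5} and column 1 has {1, 3, 2, 5, 7, 4}, leaving only 6.
Row 1, column 5: row 1 has {1, 6, 3, 2, 5} and column 5 has {1, 3, 2, 5, 7}, leaving only 4.
Row 1, column 7: row 1 has {1, 6, 3, 2, 5, 4} and column 7 has {1, 4}, leaving only 7.
Row 5, column 2: row 5 has {2, 4} and column 2 has {1, 6, 2, 5, 7}, leaving only 3.
Row 5, column 5: row 5 has {3, 2, 4} and column 5 has {1, 3, 2, 5, 7, 4}, leaving only 6.
Row 5, column 7: row 5 has {6, 3, 2, 4} and column 7 has {1, 7, 4}, leaving only 5.
Row 5, column 4: row 5 has {6, 3, 2, 5, 4} and column 4 has {1, 2, 4}, leaving only 7.
Row 5, column 3: row 5 has {6, 3, 2, 5, 7, 4} and column 3 has {3, 4}, leaving only 1.
Row 6, column 7: row 6 has {1, 3, 2, 5, 4} and column 7 has {1, 5, 7, 4}, leaving only 6.
Row 4, column 7: row 4 has {1, 2, 7, 4} and column 7 has {1, 6, 5, 7, 4}, leaving only 3.
Row 4 already has {1, 3, 2, 7, 4} and column 6 already has {1, 5, 4}, so row 4, column 6 must be 6.

6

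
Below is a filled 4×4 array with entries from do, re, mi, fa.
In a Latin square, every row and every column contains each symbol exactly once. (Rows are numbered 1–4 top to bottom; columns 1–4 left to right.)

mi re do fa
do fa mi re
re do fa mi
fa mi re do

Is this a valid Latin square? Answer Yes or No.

Each row is a permutation of the 4 symbols, and so is each column.

Yes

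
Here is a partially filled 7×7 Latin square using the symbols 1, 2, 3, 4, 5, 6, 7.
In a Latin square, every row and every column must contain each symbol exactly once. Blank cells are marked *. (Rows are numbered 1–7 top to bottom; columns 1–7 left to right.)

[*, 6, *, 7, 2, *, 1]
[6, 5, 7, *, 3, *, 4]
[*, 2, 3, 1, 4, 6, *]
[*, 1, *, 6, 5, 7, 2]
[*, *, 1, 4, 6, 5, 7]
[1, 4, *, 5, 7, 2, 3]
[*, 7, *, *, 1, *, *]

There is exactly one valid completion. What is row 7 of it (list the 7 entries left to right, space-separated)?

5 7 2 3 1 4 6

Row 2, column 4: row 2 has {3, 4, 5, 6, 7} and column 4 has {1, 4, 5, 6, 7}, leaving only 2.
Row 7, column 4: row 7 has {1, 7} and column 4 has {1, 2, 4, 5, 6, 7}, leaving only 3.
Row 7, column 6: row 7 has {1, 3, 7} and column 6 has {2, 5, 6, 7}, leaving only 4.
Row 1, column 6: row 1 has {1, 2, 6, 7} and column 6 has {2, 4, 5, 6, 7}, leaving only 3.
Row 2, column 6: row 2 has {2, 3, 4, 5, 6, 7} and column 6 has {2, 3, 4, 5, 6, 7}, leaving only 1.
Row 3, column 7: row 3 has {1, 2, 3, 4, 6} and column 7 has {1, 2, 3, 4, 7}, leaving only 5.
Row 7, column 7: row 7 has {1, 3, 4, 7} and column 7 has {1, 2, 3, 4, 5, 7}, leaving only 6.
Row 3, column 1: row 3 has {1, 2, 3, 4, 5, 6} and column 1 has {1, 6}, leaving only 7.
Row 4, column 3: row 4 has {1, 2, 5, 6, 7} and column 3 has {1, 3, 7}, leaving only 4.
Row 1, column 3: row 1 has {1, 2, 3, 6, 7} and column 3 has {1, 3, 4, 7}, leaving only 5.
Row 7, column 3: row 7 has {1, 3, 4, 6, 7} and column 3 has {1, 3, 4, 5, 7}, leaving only 2.
Row 7, column 1: row 7 has {1, 2, 3, 4, 6, 7} and column 1 has {1, 6, 7}, leaving only 5.
So row 7 reads: 5 7 2 3 1 4 6.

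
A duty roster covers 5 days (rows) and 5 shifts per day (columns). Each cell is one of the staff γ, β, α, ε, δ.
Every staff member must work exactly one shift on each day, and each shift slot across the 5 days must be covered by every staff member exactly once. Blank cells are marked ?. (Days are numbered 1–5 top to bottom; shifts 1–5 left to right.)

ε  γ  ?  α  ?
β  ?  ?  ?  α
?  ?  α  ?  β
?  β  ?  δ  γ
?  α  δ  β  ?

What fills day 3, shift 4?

Day 1, shift 3: day 1 has {γ, α, ε} and shift 3 has {α, δ}, leaving only β.
Day 1, shift 5: day 1 has {γ, β, α, ε} and shift 5 has {γ, β, α}, leaving only δ.
Day 4, shift 1: day 4 has {γ, β, δ} and shift 1 has {β, ε}, leaving only α.
Day 4, shift 3: day 4 has {γ, β, α, δ} and shift 3 has {β, α, δ}, leaving only ε.
Day 2, shift 3: day 2 has {β, α} and shift 3 has {β, α, ε, δ}, leaving only γ.
Day 2, shift 4: day 2 has {γ, β, α} and shift 4 has {β, α, δ}, leaving only ε.
Day 3 already has {β, α} and shift 4 already has {β, α, ε, δ}, so day 3, shift 4 must be γ.

γ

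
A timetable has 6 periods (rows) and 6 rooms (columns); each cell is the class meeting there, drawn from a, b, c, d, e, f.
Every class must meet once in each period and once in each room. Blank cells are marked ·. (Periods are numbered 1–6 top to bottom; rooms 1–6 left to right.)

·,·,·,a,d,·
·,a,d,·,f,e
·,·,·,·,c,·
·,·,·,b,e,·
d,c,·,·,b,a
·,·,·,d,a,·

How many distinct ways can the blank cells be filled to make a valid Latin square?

Period 1, room 1: eliminating its period and room leaves {b, c, e, f}.
Period 1, room 2: eliminating its period and room leaves {b, e, f}.
Period 1, room 3: eliminating its period and room leaves {b, c, e, f}.
Period 1, room 6: eliminating its period and room leaves {b, c, f}.
Period 2, room 1: eliminating its period and room leaves {b, c}.
Period 2, room 4: eliminating its period and room leaves {c}.
Period 3, room 1: eliminating its period and room leaves {a, b, e, f}.
Period 3, room 2: eliminating its period and room leaves {b, d, e, f}.
Period 3, room 3: eliminating its period and room leaves {a, b, e, f}.
Period 3, room 4: eliminating its period and room leaves {e, f}.
Period 3, room 6: eliminating its period and room leaves {b, d, f}.
Period 4, room 1: eliminating its period and room leaves {a, c, f}.
Period 4, room 2: eliminating its period and room leaves {d, f}.
Period 4, room 3: eliminating its period and room leaves {a, c, f}.
Period 4, room 6: eliminating its period and room leaves {c, d, f}.
Period 5, room 3: eliminating its period and room leaves {e, f}.
Period 5, room 4: eliminating its period and room leaves {e, f}.
Period 6, room 1: eliminating its period and room leaves {b, c, e, f}.
Period 6, room 2: eliminating its period and room leaves {b, e, f}.
Period 6, room 3: eliminating its period and room leaves {b, c, e, f}.
Period 6, room 6: eliminating its period and room leaves {b, c, f}.
Enumerating the assignments across these blanks that avoid any period or room repeat gives 40 completions.

40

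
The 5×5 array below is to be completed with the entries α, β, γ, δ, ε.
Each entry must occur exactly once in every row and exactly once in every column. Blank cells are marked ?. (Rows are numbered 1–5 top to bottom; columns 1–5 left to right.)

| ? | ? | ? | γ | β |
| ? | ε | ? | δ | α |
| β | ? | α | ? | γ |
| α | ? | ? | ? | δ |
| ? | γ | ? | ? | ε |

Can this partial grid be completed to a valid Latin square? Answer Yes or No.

Row 2, column 1: row 2 has {α, δ, ε} and column 1 has {α, β}, so it must be γ.
Row 2, column 3: row 2 has {α, γ, δ, ε} and column 3 has {α}, so it must be β.
Row 3, column 2: row 3 has {α, β, γ} and column 2 has {γ, ε}, so it must be δ.
Row 1, column 2: row 1 has {β, γ} and column 2 has {γ, δ, ε}, so it must be α.
Row 3, column 4: row 3 has {α, β, γ, δ} and column 4 has {γ, δ}, so it must be ε.
Row 4, column 2: row 4 has {α, δ} and column 2 has {α, γ, δ, ε}, so it must be β.
Now row 4, column 4: row 4 together with column 4 already contain {α, β, γ, δ, ε} — every symbol — so nothing can go there. The grid has no valid completion.

No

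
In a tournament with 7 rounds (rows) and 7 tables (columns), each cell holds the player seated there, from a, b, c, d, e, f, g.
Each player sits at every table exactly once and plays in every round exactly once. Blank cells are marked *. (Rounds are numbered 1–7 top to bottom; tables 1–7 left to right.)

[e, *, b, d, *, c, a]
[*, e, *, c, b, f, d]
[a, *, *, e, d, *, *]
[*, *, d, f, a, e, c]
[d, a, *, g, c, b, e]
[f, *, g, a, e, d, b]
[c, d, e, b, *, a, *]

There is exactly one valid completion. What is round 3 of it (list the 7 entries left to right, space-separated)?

a b c e d g f

Round 3, table 6: round 3 has {a, d, e} and table 6 has {a, b, c, d, e, f}, leaving only g.
Round 3, table 7: round 3 has {a, d, e, g} and table 7 has {a, b, c, d, e}, leaving only f.
Round 3, table 3: round 3 has {a, d, e, f, g} and table 3 has {b, d, e, g}, leaving only c.
Round 3, table 2: round 3 has {a, c, d, e, f, g} and table 2 has {a, d, e}, leaving only b.
So round 3 reads: a b c e d g f.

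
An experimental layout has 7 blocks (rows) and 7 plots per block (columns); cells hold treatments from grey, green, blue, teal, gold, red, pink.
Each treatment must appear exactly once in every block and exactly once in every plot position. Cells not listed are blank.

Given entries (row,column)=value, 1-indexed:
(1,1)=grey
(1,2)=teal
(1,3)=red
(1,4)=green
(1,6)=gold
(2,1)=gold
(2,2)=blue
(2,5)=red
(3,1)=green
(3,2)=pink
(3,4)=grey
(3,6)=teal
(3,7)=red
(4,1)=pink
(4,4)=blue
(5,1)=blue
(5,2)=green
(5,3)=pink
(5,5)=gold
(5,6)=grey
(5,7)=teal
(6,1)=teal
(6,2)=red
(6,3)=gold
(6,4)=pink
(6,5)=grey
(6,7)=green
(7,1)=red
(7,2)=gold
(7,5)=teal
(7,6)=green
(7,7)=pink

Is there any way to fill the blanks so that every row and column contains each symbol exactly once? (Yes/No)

No

Block 7, plot 4: block 7 together with plot 4 already contain {grey, green, blue, teal, gold, red, pink} — every symbol — so nothing can go there. The grid has no valid completion.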